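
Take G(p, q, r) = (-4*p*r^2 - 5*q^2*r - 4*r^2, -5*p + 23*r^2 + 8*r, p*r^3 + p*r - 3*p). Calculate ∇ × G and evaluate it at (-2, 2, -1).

(38, -23, -25)

(∇×G)₁ = ∂G₃/∂q − ∂G₂/∂r = -46*r - 8
(∇×G)₂ = ∂G₁/∂r − ∂G₃/∂p = -8*p*r - 5*q^2 - r^3 - 9*r + 3
(∇×G)₃ = ∂G₂/∂p − ∂G₁/∂q = 10*q*r - 5
∇×G = (-46*r - 8, -8*p*r - 5*q^2 - r^3 - 9*r + 3, 10*q*r - 5)
At (-2, 2, -1): (38, -23, -25).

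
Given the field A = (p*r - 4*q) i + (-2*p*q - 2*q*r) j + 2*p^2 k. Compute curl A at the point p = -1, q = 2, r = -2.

(∇×A)₁ = ∂A₃/∂q − ∂A₂/∂r = 2*q
(∇×A)₂ = ∂A₁/∂r − ∂A₃/∂p = -3*p
(∇×A)₃ = ∂A₂/∂p − ∂A₁/∂q = -2*q + 4
∇×A = (2*q, -3*p, -2*q + 4)
At (-1, 2, -2): (4, 3, 0).

(4, 3, 0)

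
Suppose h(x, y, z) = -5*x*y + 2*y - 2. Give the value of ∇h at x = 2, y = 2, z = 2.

(-10, -8, 0)

∂h/∂x = -5*y
∂h/∂y = -5*x + 2
∂h/∂z = 0
∇h = (-5*y, -5*x + 2, 0)
At (2, 2, 2): (-10, -8, 0).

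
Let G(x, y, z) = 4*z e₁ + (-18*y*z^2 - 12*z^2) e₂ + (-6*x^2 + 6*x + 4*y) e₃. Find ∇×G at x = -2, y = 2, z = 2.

(∇×G)₁ = ∂G₃/∂y − ∂G₂/∂z = 36*y*z + 24*z + 4
(∇×G)₂ = ∂G₁/∂z − ∂G₃/∂x = 12*x - 2
(∇×G)₃ = ∂G₂/∂x − ∂G₁/∂y = 0
∇×G = (36*y*z + 24*z + 4, 12*x - 2, 0)
At (-2, 2, 2): (196, -26, 0).

(196, -26, 0)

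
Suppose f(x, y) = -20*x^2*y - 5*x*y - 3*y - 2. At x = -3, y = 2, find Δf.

-80

∂²f/∂x² = -40*y
∂²f/∂y² = 0
∇²f = -40*y
At (-3, 2): -80.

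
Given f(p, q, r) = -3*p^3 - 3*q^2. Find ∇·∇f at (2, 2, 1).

∂²f/∂p² = -18*p
∂²f/∂q² = -6
∂²f/∂r² = 0
∇²f = -18*p - 6
At (2, 2, 1): -42.

-42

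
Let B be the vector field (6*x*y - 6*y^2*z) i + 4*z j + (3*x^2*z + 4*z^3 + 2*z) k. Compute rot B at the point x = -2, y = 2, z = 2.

(-4, 0, 60)

(∇×B)₁ = ∂B₃/∂y − ∂B₂/∂z = -4
(∇×B)₂ = ∂B₁/∂z − ∂B₃/∂x = -6*x*z - 6*y^2
(∇×B)₃ = ∂B₂/∂x − ∂B₁/∂y = -6*x + 12*y*z
∇×B = (-4, -6*x*z - 6*y^2, -6*x + 12*y*z)
At (-2, 2, 2): (-4, 0, 60).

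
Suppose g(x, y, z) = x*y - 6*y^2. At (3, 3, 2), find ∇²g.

∂²g/∂x² = 0
∂²g/∂y² = -12
∂²g/∂z² = 0
∇²g = -12
At (3, 3, 2): -12.

-12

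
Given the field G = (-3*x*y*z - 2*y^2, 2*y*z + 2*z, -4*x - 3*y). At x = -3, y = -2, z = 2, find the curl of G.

(-1, -14, -26)

(∇×G)₁ = ∂G₃/∂y − ∂G₂/∂z = -2*y - 5
(∇×G)₂ = ∂G₁/∂z − ∂G₃/∂x = -3*x*y + 4
(∇×G)₃ = ∂G₂/∂x − ∂G₁/∂y = 3*x*z + 4*y
∇×G = (-2*y - 5, -3*x*y + 4, 3*x*z + 4*y)
At (-3, -2, 2): (-1, -14, -26).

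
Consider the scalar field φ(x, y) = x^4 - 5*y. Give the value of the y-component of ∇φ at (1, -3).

(∇φ)_2 = ∂φ/∂y = -5
At (1, -3): -5.

-5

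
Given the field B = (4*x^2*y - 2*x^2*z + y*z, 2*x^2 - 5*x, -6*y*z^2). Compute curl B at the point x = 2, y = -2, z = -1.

(∇×B)₁ = ∂B₃/∂y − ∂B₂/∂z = -6*z^2
(∇×B)₂ = ∂B₁/∂z − ∂B₃/∂x = -2*x^2 + y
(∇×B)₃ = ∂B₂/∂x − ∂B₁/∂y = -4*x^2 + 4*x - z - 5
∇×B = (-6*z^2, -2*x^2 + y, -4*x^2 + 4*x - z - 5)
At (2, -2, -1): (-6, -10, -12).

(-6, -10, -12)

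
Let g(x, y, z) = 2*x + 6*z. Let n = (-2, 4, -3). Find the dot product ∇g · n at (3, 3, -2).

∂g/∂x = 2
∂g/∂y = 0
∂g/∂z = 6
∇g at (3, 3, -2) = (2, 0, 6)
∇g · n = (2)(-2) + (0)(4) + (6)(-3) = -22

-22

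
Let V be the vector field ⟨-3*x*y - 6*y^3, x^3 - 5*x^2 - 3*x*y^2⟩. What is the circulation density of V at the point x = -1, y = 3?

145

∂V₂/∂x = 3*x^2 - 10*x - 3*y^2
∂V₁/∂y = -3*x - 18*y^2
Scalar curl = 3*x^2 - 7*x + 15*y^2
At (-1, 3): 145.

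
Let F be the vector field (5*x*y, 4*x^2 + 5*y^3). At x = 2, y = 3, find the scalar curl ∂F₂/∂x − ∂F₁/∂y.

∂F₂/∂x = 8*x
∂F₁/∂y = 5*x
Scalar curl = 3*x
At (2, 3): 6.

6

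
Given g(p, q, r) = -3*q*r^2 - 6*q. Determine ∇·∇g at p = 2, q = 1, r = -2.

∂²g/∂p² = 0
∂²g/∂q² = 0
∂²g/∂r² = -6*q
∇²g = -6*q
At (2, 1, -2): -6.

-6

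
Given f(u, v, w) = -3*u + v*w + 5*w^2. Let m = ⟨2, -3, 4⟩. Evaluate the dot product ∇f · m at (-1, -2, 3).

97

∂f/∂u = -3
∂f/∂v = w
∂f/∂w = v + 10*w
∇f at (-1, -2, 3) = (-3, 3, 28)
∇f · m = (-3)(2) + (3)(-3) + (28)(4) = 97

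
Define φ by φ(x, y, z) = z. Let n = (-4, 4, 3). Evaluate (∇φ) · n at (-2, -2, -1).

∂φ/∂x = 0
∂φ/∂y = 0
∂φ/∂z = 1
∇φ at (-2, -2, -1) = (0, 0, 1)
∇φ · n = (0)(-4) + (0)(4) + (1)(3) = 3

3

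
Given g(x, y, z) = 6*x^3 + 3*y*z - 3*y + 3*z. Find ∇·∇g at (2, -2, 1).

72

∂²g/∂x² = 36*x
∂²g/∂y² = 0
∂²g/∂z² = 0
∇²g = 36*x
At (2, -2, 1): 72.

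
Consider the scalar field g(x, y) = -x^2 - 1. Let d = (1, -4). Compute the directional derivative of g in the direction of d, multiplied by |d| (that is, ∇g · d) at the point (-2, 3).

4

∂g/∂x = -2*x
∂g/∂y = 0
∇g at (-2, 3) = (4, 0)
∇g · d = (4)(1) + (0)(-4) = 4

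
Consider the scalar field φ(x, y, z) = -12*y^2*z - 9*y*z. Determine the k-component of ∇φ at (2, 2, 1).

-66

(∇φ)_3 = ∂φ/∂z = -12*y^2 - 9*y
At (2, 2, 1): -66.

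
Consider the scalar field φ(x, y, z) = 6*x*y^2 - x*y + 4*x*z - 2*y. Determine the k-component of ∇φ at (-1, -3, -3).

(∇φ)_3 = ∂φ/∂z = 4*x
At (-1, -3, -3): -4.

-4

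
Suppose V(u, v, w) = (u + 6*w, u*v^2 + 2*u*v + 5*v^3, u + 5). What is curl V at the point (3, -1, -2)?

(∇×V)₁ = ∂V₃/∂v − ∂V₂/∂w = 0
(∇×V)₂ = ∂V₁/∂w − ∂V₃/∂u = 5
(∇×V)₃ = ∂V₂/∂u − ∂V₁/∂v = v^2 + 2*v
∇×V = (0, 5, v^2 + 2*v)
At (3, -1, -2): (0, 5, -1).

(0, 5, -1)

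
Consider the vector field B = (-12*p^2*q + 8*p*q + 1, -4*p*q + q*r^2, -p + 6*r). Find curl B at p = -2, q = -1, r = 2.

(4, 1, 68)

(∇×B)₁ = ∂B₃/∂q − ∂B₂/∂r = -2*q*r
(∇×B)₂ = ∂B₁/∂r − ∂B₃/∂p = 1
(∇×B)₃ = ∂B₂/∂p − ∂B₁/∂q = 12*p^2 - 8*p - 4*q
∇×B = (-2*q*r, 1, 12*p^2 - 8*p - 4*q)
At (-2, -1, 2): (4, 1, 68).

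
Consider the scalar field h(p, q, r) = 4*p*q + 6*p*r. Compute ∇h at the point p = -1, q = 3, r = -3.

(-6, -4, -6)

∂h/∂p = 4*q + 6*r
∂h/∂q = 4*p
∂h/∂r = 6*p
∇h = (4*q + 6*r, 4*p, 6*p)
At (-1, 3, -3): (-6, -4, -6).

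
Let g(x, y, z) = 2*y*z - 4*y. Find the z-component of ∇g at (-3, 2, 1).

4

(∇g)_3 = ∂g/∂z = 2*y
At (-3, 2, 1): 4.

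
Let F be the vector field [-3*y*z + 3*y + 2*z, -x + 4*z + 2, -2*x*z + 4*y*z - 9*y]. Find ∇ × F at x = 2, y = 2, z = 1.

(-9, -2, -1)

(∇×F)₁ = ∂F₃/∂y − ∂F₂/∂z = 4*z - 13
(∇×F)₂ = ∂F₁/∂z − ∂F₃/∂x = -3*y + 2*z + 2
(∇×F)₃ = ∂F₂/∂x − ∂F₁/∂y = 3*z - 4
∇×F = (4*z - 13, -3*y + 2*z + 2, 3*z - 4)
At (2, 2, 1): (-9, -2, -1).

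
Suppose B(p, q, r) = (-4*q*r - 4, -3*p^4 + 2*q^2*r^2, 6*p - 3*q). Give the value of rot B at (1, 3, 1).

(-39, -18, -8)

(∇×B)₁ = ∂B₃/∂q − ∂B₂/∂r = -4*q^2*r - 3
(∇×B)₂ = ∂B₁/∂r − ∂B₃/∂p = -4*q - 6
(∇×B)₃ = ∂B₂/∂p − ∂B₁/∂q = -12*p^3 + 4*r
∇×B = (-4*q^2*r - 3, -4*q - 6, -12*p^3 + 4*r)
At (1, 3, 1): (-39, -18, -8).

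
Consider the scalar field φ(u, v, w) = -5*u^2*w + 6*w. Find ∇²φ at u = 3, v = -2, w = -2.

20

∂²φ/∂u² = -10*w
∂²φ/∂v² = 0
∂²φ/∂w² = 0
∇²φ = -10*w
At (3, -2, -2): 20.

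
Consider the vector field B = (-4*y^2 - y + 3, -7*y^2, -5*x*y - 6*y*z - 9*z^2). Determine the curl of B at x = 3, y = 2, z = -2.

(∇×B)₁ = ∂B₃/∂y − ∂B₂/∂z = -5*x - 6*z
(∇×B)₂ = ∂B₁/∂z − ∂B₃/∂x = 5*y
(∇×B)₃ = ∂B₂/∂x − ∂B₁/∂y = 8*y + 1
∇×B = (-5*x - 6*z, 5*y, 8*y + 1)
At (3, 2, -2): (-3, 10, 17).

(-3, 10, 17)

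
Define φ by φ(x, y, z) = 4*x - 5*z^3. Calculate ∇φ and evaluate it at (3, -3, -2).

∂φ/∂x = 4
∂φ/∂y = 0
∂φ/∂z = -15*z^2
∇φ = (4, 0, -15*z^2)
At (3, -3, -2): (4, 0, -60).

(4, 0, -60)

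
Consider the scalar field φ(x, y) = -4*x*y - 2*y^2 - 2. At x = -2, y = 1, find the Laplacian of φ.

-4

∂²φ/∂x² = 0
∂²φ/∂y² = -4
∇²φ = -4
At (-2, 1): -4.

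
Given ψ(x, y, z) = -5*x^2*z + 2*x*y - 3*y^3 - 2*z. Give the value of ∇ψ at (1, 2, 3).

∂ψ/∂x = -10*x*z + 2*y
∂ψ/∂y = 2*x - 9*y^2
∂ψ/∂z = -5*x^2 - 2
∇ψ = (-10*x*z + 2*y, 2*x - 9*y^2, -5*x^2 - 2)
At (1, 2, 3): (-26, -34, -7).

(-26, -34, -7)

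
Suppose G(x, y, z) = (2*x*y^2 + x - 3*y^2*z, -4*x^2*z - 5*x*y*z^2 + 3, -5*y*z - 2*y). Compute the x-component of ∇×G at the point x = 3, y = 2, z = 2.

(∇×G)_1 = ∂G₃/∂y − ∂G₂/∂z
= -5*z - 2 − (-4*x^2 - 10*x*y*z)
= 4*x^2 + 10*x*y*z - 5*z - 2
At (3, 2, 2): 144.

144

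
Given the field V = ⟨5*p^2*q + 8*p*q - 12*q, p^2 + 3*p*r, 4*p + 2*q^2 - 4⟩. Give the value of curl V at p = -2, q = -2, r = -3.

(-2, -4, -5)

(∇×V)₁ = ∂V₃/∂q − ∂V₂/∂r = -3*p + 4*q
(∇×V)₂ = ∂V₁/∂r − ∂V₃/∂p = -4
(∇×V)₃ = ∂V₂/∂p − ∂V₁/∂q = -5*p^2 - 6*p + 3*r + 12
∇×V = (-3*p + 4*q, -4, -5*p^2 - 6*p + 3*r + 12)
At (-2, -2, -3): (-2, -4, -5).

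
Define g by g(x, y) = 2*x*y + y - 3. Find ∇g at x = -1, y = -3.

(-6, -1)

∂g/∂x = 2*y
∂g/∂y = 2*x + 1
∇g = (2*y, 2*x + 1)
At (-1, -3): (-6, -1).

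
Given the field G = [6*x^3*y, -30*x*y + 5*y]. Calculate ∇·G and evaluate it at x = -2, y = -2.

∂G₁/∂x = 18*x^2*y
∂G₂/∂y = -30*x + 5
∇·G = 18*x^2*y - 30*x + 5
At (-2, -2): -79.

-79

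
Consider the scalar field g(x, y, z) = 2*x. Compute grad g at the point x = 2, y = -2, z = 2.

(2, 0, 0)

∂g/∂x = 2
∂g/∂y = 0
∂g/∂z = 0
∇g = (2, 0, 0)
At (2, -2, 2): (2, 0, 0).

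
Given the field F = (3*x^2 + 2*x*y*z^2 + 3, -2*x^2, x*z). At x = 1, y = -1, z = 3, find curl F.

(0, -15, -22)

(∇×F)₁ = ∂F₃/∂y − ∂F₂/∂z = 0
(∇×F)₂ = ∂F₁/∂z − ∂F₃/∂x = 4*x*y*z - z
(∇×F)₃ = ∂F₂/∂x − ∂F₁/∂y = -2*x*z^2 - 4*x
∇×F = (0, 4*x*y*z - z, -2*x*z^2 - 4*x)
At (1, -1, 3): (0, -15, -22).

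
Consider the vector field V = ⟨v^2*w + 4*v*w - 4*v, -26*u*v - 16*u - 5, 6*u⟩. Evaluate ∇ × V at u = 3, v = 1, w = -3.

(0, -1, -20)

(∇×V)₁ = ∂V₃/∂v − ∂V₂/∂w = 0
(∇×V)₂ = ∂V₁/∂w − ∂V₃/∂u = v^2 + 4*v - 6
(∇×V)₃ = ∂V₂/∂u − ∂V₁/∂v = -2*v*w - 26*v - 4*w - 12
∇×V = (0, v^2 + 4*v - 6, -2*v*w - 26*v - 4*w - 12)
At (3, 1, -3): (0, -1, -20).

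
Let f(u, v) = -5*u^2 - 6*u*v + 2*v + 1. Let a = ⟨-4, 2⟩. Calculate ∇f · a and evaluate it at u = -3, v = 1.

∂f/∂u = -10*u - 6*v
∂f/∂v = -6*u + 2
∇f at (-3, 1) = (24, 20)
∇f · a = (24)(-4) + (20)(2) = -56

-56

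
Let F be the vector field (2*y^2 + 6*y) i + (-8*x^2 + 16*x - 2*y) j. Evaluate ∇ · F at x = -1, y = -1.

-2

∂F₁/∂x = 0
∂F₂/∂y = -2
∇·F = -2
At (-1, -1): -2.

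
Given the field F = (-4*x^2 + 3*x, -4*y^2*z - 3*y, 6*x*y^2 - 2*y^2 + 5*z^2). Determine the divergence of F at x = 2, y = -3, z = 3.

∂F₁/∂x = -8*x + 3
∂F₂/∂y = -8*y*z - 3
∂F₃/∂z = 10*z
∇·F = -8*x - 8*y*z + 10*z
At (2, -3, 3): 86.

86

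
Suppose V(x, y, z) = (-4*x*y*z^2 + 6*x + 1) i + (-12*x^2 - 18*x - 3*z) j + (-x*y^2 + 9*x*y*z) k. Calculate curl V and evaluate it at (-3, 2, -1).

(42, -26, 42)

(∇×V)₁ = ∂V₃/∂y − ∂V₂/∂z = -2*x*y + 9*x*z + 3
(∇×V)₂ = ∂V₁/∂z − ∂V₃/∂x = -8*x*y*z + y^2 - 9*y*z
(∇×V)₃ = ∂V₂/∂x − ∂V₁/∂y = 4*x*z^2 - 24*x - 18
∇×V = (-2*x*y + 9*x*z + 3, -8*x*y*z + y^2 - 9*y*z, 4*x*z^2 - 24*x - 18)
At (-3, 2, -1): (42, -26, 42).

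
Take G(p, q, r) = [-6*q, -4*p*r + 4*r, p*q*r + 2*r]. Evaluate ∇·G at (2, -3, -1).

∂G₁/∂p = 0
∂G₂/∂q = 0
∂G₃/∂r = p*q + 2
∇·G = p*q + 2
At (2, -3, -1): -4.

-4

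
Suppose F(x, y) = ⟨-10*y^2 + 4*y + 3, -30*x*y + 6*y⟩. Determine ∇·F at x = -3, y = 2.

96

∂F₁/∂x = 0
∂F₂/∂y = -30*x + 6
∇·F = -30*x + 6
At (-3, 2): 96.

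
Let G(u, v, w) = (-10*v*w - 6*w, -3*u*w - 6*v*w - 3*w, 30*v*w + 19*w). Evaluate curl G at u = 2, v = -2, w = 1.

(27, 14, 7)

(∇×G)₁ = ∂G₃/∂v − ∂G₂/∂w = 3*u + 6*v + 30*w + 3
(∇×G)₂ = ∂G₁/∂w − ∂G₃/∂u = -10*v - 6
(∇×G)₃ = ∂G₂/∂u − ∂G₁/∂v = 7*w
∇×G = (3*u + 6*v + 30*w + 3, -10*v - 6, 7*w)
At (2, -2, 1): (27, 14, 7).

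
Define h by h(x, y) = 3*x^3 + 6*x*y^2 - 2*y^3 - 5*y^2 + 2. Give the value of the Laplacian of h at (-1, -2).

∂²h/∂x² = 18*x
∂²h/∂y² = 2*(6*x - 6*y - 5)
∇²h = 30*x - 12*y - 10
At (-1, -2): -16.

-16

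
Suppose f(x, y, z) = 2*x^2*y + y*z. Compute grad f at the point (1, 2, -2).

∂f/∂x = 4*x*y
∂f/∂y = 2*x^2 + z
∂f/∂z = y
∇f = (4*x*y, 2*x^2 + z, y)
At (1, 2, -2): (8, 0, 2).

(8, 0, 2)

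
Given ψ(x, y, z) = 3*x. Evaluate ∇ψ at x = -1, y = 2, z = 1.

∂ψ/∂x = 3
∂ψ/∂y = 0
∂ψ/∂z = 0
∇ψ = (3, 0, 0)
At (-1, 2, 1): (3, 0, 0).

(3, 0, 0)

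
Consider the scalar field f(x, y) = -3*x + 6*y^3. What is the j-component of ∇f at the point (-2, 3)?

162

(∇f)_2 = ∂f/∂y = 18*y^2
At (-2, 3): 162.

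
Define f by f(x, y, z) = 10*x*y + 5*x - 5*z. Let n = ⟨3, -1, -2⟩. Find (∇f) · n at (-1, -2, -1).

-25

∂f/∂x = 10*y + 5
∂f/∂y = 10*x
∂f/∂z = -5
∇f at (-1, -2, -1) = (-15, -10, -5)
∇f · n = (-15)(3) + (-10)(-1) + (-5)(-2) = -25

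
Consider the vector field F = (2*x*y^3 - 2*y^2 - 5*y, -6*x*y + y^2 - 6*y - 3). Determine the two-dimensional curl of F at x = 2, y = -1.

-5

∂F₂/∂x = -6*y
∂F₁/∂y = 6*x*y^2 - 4*y - 5
Scalar curl = -6*x*y^2 - 2*y + 5
At (2, -1): -5.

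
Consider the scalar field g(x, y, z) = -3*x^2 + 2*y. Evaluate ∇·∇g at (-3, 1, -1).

-6

∂²g/∂x² = -6
∂²g/∂y² = 0
∂²g/∂z² = 0
∇²g = -6
At (-3, 1, -1): -6.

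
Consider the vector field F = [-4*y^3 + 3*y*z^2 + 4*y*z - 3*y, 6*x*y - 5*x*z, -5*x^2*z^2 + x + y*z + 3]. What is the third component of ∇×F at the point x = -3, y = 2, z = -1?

69

(∇×F)_3 = ∂F₂/∂x − ∂F₁/∂y
= 6*y - 5*z − (-12*y^2 + 3*z^2 + 4*z - 3)
= 12*y^2 + 6*y - 3*z^2 - 9*z + 3
At (-3, 2, -1): 69.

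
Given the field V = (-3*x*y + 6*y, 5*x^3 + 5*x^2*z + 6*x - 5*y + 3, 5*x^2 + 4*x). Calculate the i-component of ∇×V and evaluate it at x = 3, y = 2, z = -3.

-45

(∇×V)_1 = ∂V₃/∂y − ∂V₂/∂z
= 0 − (5*x^2)
= -5*x^2
At (3, 2, -3): -45.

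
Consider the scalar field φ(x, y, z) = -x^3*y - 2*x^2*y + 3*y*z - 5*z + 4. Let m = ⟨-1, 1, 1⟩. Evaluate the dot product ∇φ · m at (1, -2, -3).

-37

∂φ/∂x = -3*x^2*y - 4*x*y
∂φ/∂y = -x^3 - 2*x^2 + 3*z
∂φ/∂z = 3*y - 5
∇φ at (1, -2, -3) = (14, -12, -11)
∇φ · m = (14)(-1) + (-12)(1) + (-11)(1) = -37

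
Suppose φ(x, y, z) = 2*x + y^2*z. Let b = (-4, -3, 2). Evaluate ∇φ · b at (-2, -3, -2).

-26

∂φ/∂x = 2
∂φ/∂y = 2*y*z
∂φ/∂z = y^2
∇φ at (-2, -3, -2) = (2, 12, 9)
∇φ · b = (2)(-4) + (12)(-3) + (9)(2) = -26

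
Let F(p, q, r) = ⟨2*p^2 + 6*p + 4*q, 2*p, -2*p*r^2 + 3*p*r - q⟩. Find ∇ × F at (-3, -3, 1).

(∇×F)₁ = ∂F₃/∂q − ∂F₂/∂r = -1
(∇×F)₂ = ∂F₁/∂r − ∂F₃/∂p = 2*r^2 - 3*r
(∇×F)₃ = ∂F₂/∂p − ∂F₁/∂q = -2
∇×F = (-1, 2*r^2 - 3*r, -2)
At (-3, -3, 1): (-1, -1, -2).

(-1, -1, -2)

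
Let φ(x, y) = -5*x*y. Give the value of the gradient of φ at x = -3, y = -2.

∂φ/∂x = -5*y
∂φ/∂y = -5*x
∇φ = (-5*y, -5*x)
At (-3, -2): (10, 15).

(10, 15)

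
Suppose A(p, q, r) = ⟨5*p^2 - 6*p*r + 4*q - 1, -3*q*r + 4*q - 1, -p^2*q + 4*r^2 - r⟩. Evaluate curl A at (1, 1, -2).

(2, -4, -4)

(∇×A)₁ = ∂A₃/∂q − ∂A₂/∂r = -p^2 + 3*q
(∇×A)₂ = ∂A₁/∂r − ∂A₃/∂p = 2*p*q - 6*p
(∇×A)₃ = ∂A₂/∂p − ∂A₁/∂q = -4
∇×A = (-p^2 + 3*q, 2*p*q - 6*p, -4)
At (1, 1, -2): (2, -4, -4).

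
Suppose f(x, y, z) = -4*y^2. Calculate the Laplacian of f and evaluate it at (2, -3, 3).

-8

∂²f/∂x² = 0
∂²f/∂y² = -8
∂²f/∂z² = 0
∇²f = -8
At (2, -3, 3): -8.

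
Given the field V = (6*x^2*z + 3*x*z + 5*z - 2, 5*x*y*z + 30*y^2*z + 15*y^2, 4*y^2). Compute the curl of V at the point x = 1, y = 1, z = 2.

(∇×V)₁ = ∂V₃/∂y − ∂V₂/∂z = -5*x*y - 30*y^2 + 8*y
(∇×V)₂ = ∂V₁/∂z − ∂V₃/∂x = 6*x^2 + 3*x + 5
(∇×V)₃ = ∂V₂/∂x − ∂V₁/∂y = 5*y*z
∇×V = (-5*x*y - 30*y^2 + 8*y, 6*x^2 + 3*x + 5, 5*y*z)
At (1, 1, 2): (-27, 14, 10).

(-27, 14, 10)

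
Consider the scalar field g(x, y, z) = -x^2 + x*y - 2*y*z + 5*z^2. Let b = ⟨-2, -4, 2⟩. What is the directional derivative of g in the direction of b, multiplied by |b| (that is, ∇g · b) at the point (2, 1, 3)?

∂g/∂x = -2*x + y
∂g/∂y = x - 2*z
∂g/∂z = -2*y + 10*z
∇g at (2, 1, 3) = (-3, -4, 28)
∇g · b = (-3)(-2) + (-4)(-4) + (28)(2) = 78

78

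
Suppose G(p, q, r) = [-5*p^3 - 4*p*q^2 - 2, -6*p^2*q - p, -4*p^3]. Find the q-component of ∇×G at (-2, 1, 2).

48

(∇×G)_2 = ∂G₁/∂r − ∂G₃/∂p
= 0 − (-12*p^2)
= 12*p^2
At (-2, 1, 2): 48.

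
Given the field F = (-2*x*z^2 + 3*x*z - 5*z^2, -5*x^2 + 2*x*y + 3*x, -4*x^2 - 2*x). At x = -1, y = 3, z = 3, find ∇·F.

-11

∂F₁/∂x = -2*z^2 + 3*z
∂F₂/∂y = 2*x
∂F₃/∂z = 0
∇·F = 2*x - 2*z^2 + 3*z
At (-1, 3, 3): -11.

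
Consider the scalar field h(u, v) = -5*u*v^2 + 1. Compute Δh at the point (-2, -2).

20

∂²h/∂u² = 0
∂²h/∂v² = -10*u
∇²h = -10*u
At (-2, -2): 20.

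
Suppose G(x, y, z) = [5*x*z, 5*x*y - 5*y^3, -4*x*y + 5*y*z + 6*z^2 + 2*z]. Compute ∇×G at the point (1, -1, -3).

(-19, 1, -5)

(∇×G)₁ = ∂G₃/∂y − ∂G₂/∂z = -4*x + 5*z
(∇×G)₂ = ∂G₁/∂z − ∂G₃/∂x = 5*x + 4*y
(∇×G)₃ = ∂G₂/∂x − ∂G₁/∂y = 5*y
∇×G = (-4*x + 5*z, 5*x + 4*y, 5*y)
At (1, -1, -3): (-19, 1, -5).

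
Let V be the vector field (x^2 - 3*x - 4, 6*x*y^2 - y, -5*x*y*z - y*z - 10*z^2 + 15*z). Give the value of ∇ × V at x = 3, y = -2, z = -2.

(∇×V)₁ = ∂V₃/∂y − ∂V₂/∂z = -5*x*z - z
(∇×V)₂ = ∂V₁/∂z − ∂V₃/∂x = 5*y*z
(∇×V)₃ = ∂V₂/∂x − ∂V₁/∂y = 6*y^2
∇×V = (-5*x*z - z, 5*y*z, 6*y^2)
At (3, -2, -2): (32, 20, 24).

(32, 20, 24)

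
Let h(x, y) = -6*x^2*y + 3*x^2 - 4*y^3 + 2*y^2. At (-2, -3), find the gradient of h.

∂h/∂x = -12*x*y + 6*x
∂h/∂y = -6*x^2 - 12*y^2 + 4*y
∇h = (-12*x*y + 6*x, -6*x^2 - 12*y^2 + 4*y)
At (-2, -3): (-84, -144).

(-84, -144)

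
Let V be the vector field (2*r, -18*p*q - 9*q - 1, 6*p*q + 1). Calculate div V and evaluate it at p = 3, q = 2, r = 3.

-63

∂V₁/∂p = 0
∂V₂/∂q = -18*p - 9
∂V₃/∂r = 0
∇·V = -18*p - 9
At (3, 2, 3): -63.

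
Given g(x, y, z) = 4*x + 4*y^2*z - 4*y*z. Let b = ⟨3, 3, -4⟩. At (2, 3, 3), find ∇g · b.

96

∂g/∂x = 4
∂g/∂y = 8*y*z - 4*z
∂g/∂z = 4*y^2 - 4*y
∇g at (2, 3, 3) = (4, 60, 24)
∇g · b = (4)(3) + (60)(3) + (24)(-4) = 96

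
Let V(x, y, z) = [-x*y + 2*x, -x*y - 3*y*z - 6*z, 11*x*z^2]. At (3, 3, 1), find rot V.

(∇×V)₁ = ∂V₃/∂y − ∂V₂/∂z = 3*y + 6
(∇×V)₂ = ∂V₁/∂z − ∂V₃/∂x = -11*z^2
(∇×V)₃ = ∂V₂/∂x − ∂V₁/∂y = x - y
∇×V = (3*y + 6, -11*z^2, x - y)
At (3, 3, 1): (15, -11, 0).

(15, -11, 0)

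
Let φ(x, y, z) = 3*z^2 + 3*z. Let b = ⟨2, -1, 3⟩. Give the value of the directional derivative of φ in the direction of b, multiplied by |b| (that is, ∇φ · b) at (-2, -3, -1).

-9

∂φ/∂x = 0
∂φ/∂y = 0
∂φ/∂z = 6*z + 3
∇φ at (-2, -3, -1) = (0, 0, -3)
∇φ · b = (0)(2) + (0)(-1) + (-3)(3) = -9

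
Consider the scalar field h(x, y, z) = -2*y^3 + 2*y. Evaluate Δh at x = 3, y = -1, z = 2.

12

∂²h/∂x² = 0
∂²h/∂y² = -12*y
∂²h/∂z² = 0
∇²h = -12*y
At (3, -1, 2): 12.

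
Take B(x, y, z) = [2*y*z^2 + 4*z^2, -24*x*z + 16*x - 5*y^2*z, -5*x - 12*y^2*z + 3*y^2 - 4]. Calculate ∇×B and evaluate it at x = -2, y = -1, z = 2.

(∇×B)₁ = ∂B₃/∂y − ∂B₂/∂z = 24*x + 5*y^2 - 24*y*z + 6*y
(∇×B)₂ = ∂B₁/∂z − ∂B₃/∂x = 4*y*z + 8*z + 5
(∇×B)₃ = ∂B₂/∂x − ∂B₁/∂y = -2*z^2 - 24*z + 16
∇×B = (24*x + 5*y^2 - 24*y*z + 6*y, 4*y*z + 8*z + 5, -2*z^2 - 24*z + 16)
At (-2, -1, 2): (-1, 13, -40).

(-1, 13, -40)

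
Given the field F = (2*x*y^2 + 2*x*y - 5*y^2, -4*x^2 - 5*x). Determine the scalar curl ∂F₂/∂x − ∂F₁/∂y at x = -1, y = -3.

-37

∂F₂/∂x = -8*x - 5
∂F₁/∂y = 4*x*y + 2*x - 10*y
Scalar curl = -4*x*y - 10*x + 10*y - 5
At (-1, -3): -37.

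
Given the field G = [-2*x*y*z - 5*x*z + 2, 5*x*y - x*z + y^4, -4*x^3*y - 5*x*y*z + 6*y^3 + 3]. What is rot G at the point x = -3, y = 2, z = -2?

(∇×G)₁ = ∂G₃/∂y − ∂G₂/∂z = -4*x^3 - 5*x*z + x + 18*y^2
(∇×G)₂ = ∂G₁/∂z − ∂G₃/∂x = 12*x^2*y - 2*x*y - 5*x + 5*y*z
(∇×G)₃ = ∂G₂/∂x − ∂G₁/∂y = 2*x*z + 5*y - z
∇×G = (-4*x^3 - 5*x*z + x + 18*y^2, 12*x^2*y - 2*x*y - 5*x + 5*y*z, 2*x*z + 5*y - z)
At (-3, 2, -2): (147, 223, 24).

(147, 223, 24)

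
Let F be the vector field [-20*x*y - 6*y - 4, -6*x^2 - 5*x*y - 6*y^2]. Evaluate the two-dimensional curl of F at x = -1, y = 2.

-12

∂F₂/∂x = -12*x - 5*y
∂F₁/∂y = -20*x - 6
Scalar curl = 8*x - 5*y + 6
At (-1, 2): -12.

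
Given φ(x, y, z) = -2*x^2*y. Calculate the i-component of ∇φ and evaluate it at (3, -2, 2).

(∇φ)_1 = ∂φ/∂x = -4*x*y
At (3, -2, 2): 24.

24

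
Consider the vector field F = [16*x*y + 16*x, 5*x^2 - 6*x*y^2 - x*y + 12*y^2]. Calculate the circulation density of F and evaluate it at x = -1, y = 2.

-20

∂F₂/∂x = 10*x - 6*y^2 - y
∂F₁/∂y = 16*x
Scalar curl = -6*x - 6*y^2 - y
At (-1, 2): -20.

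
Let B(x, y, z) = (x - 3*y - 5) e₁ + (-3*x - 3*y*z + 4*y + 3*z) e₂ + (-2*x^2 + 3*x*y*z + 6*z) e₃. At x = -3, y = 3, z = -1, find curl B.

(∇×B)₁ = ∂B₃/∂y − ∂B₂/∂z = 3*x*z + 3*y - 3
(∇×B)₂ = ∂B₁/∂z − ∂B₃/∂x = 4*x - 3*y*z
(∇×B)₃ = ∂B₂/∂x − ∂B₁/∂y = 0
∇×B = (3*x*z + 3*y - 3, 4*x - 3*y*z, 0)
At (-3, 3, -1): (15, -3, 0).

(15, -3, 0)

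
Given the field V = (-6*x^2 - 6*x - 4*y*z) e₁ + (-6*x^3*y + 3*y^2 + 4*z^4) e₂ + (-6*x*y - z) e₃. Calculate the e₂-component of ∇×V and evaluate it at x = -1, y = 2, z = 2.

4

(∇×V)_2 = ∂V₁/∂z − ∂V₃/∂x
= -4*y − (-6*y)
= 2*y
At (-1, 2, 2): 4.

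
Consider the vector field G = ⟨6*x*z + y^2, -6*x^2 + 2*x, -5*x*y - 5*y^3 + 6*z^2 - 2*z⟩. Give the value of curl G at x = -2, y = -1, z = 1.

(∇×G)₁ = ∂G₃/∂y − ∂G₂/∂z = -5*x - 15*y^2
(∇×G)₂ = ∂G₁/∂z − ∂G₃/∂x = 6*x + 5*y
(∇×G)₃ = ∂G₂/∂x − ∂G₁/∂y = -12*x - 2*y + 2
∇×G = (-5*x - 15*y^2, 6*x + 5*y, -12*x - 2*y + 2)
At (-2, -1, 1): (-5, -17, 28).

(-5, -17, 28)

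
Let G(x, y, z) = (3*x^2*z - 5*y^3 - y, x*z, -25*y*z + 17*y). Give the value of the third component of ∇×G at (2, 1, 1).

17

(∇×G)_3 = ∂G₂/∂x − ∂G₁/∂y
= z − (-15*y^2 - 1)
= 15*y^2 + z + 1
At (2, 1, 1): 17.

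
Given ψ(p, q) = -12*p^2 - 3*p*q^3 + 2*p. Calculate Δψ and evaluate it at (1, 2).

∂²ψ/∂p² = -24
∂²ψ/∂q² = -18*p*q
∇²ψ = -18*p*q - 24
At (1, 2): -60.

-60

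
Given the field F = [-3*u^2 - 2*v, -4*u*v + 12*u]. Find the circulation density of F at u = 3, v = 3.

∂F₂/∂u = -4*v + 12
∂F₁/∂v = -2
Scalar curl = -4*v + 14
At (3, 3): 2.

2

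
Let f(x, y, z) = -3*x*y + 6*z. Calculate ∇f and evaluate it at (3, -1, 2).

(3, -9, 6)

∂f/∂x = -3*y
∂f/∂y = -3*x
∂f/∂z = 6
∇f = (-3*y, -3*x, 6)
At (3, -1, 2): (3, -9, 6).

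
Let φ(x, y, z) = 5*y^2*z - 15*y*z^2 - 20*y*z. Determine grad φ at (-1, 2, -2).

∂φ/∂x = 0
∂φ/∂y = 10*y*z - 15*z^2 - 20*z
∂φ/∂z = 5*y^2 - 30*y*z - 20*y
∇φ = (0, 10*y*z - 15*z^2 - 20*z, 5*y^2 - 30*y*z - 20*y)
At (-1, 2, -2): (0, -60, 100).

(0, -60, 100)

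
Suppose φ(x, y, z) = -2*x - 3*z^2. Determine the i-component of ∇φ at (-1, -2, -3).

(∇φ)_1 = ∂φ/∂x = -2
At (-1, -2, -3): -2.

-2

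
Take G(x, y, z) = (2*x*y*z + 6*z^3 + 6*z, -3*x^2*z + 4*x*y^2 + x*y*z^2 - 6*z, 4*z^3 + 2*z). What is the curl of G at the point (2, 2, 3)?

(-6, 176, -14)

(∇×G)₁ = ∂G₃/∂y − ∂G₂/∂z = 3*x^2 - 2*x*y*z + 6
(∇×G)₂ = ∂G₁/∂z − ∂G₃/∂x = 2*x*y + 18*z^2 + 6
(∇×G)₃ = ∂G₂/∂x − ∂G₁/∂y = -8*x*z + 4*y^2 + y*z^2
∇×G = (3*x^2 - 2*x*y*z + 6, 2*x*y + 18*z^2 + 6, -8*x*z + 4*y^2 + y*z^2)
At (2, 2, 3): (-6, 176, -14).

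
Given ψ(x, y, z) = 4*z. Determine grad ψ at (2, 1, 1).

(0, 0, 4)

∂ψ/∂x = 0
∂ψ/∂y = 0
∂ψ/∂z = 4
∇ψ = (0, 0, 4)
At (2, 1, 1): (0, 0, 4).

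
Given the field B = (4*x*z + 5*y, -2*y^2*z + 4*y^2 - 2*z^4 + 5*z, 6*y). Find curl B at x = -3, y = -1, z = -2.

(-61, -12, -5)

(∇×B)₁ = ∂B₃/∂y − ∂B₂/∂z = 2*y^2 + 8*z^3 + 1
(∇×B)₂ = ∂B₁/∂z − ∂B₃/∂x = 4*x
(∇×B)₃ = ∂B₂/∂x − ∂B₁/∂y = -5
∇×B = (2*y^2 + 8*z^3 + 1, 4*x, -5)
At (-3, -1, -2): (-61, -12, -5).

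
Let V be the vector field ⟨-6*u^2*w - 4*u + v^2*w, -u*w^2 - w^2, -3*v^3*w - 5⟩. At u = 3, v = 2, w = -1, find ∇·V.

∂V₁/∂u = -12*u*w - 4
∂V₂/∂v = 0
∂V₃/∂w = -3*v^3
∇·V = -12*u*w - 3*v^3 - 4
At (3, 2, -1): 8.

8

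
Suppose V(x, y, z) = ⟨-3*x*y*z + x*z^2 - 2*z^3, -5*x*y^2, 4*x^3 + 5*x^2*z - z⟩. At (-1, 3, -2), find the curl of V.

(0, -43, -39)

(∇×V)₁ = ∂V₃/∂y − ∂V₂/∂z = 0
(∇×V)₂ = ∂V₁/∂z − ∂V₃/∂x = -12*x^2 - 3*x*y - 8*x*z - 6*z^2
(∇×V)₃ = ∂V₂/∂x − ∂V₁/∂y = 3*x*z - 5*y^2
∇×V = (0, -12*x^2 - 3*x*y - 8*x*z - 6*z^2, 3*x*z - 5*y^2)
At (-1, 3, -2): (0, -43, -39).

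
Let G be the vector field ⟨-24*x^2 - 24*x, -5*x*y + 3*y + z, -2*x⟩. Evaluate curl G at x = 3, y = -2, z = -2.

(∇×G)₁ = ∂G₃/∂y − ∂G₂/∂z = -1
(∇×G)₂ = ∂G₁/∂z − ∂G₃/∂x = 2
(∇×G)₃ = ∂G₂/∂x − ∂G₁/∂y = -5*y
∇×G = (-1, 2, -5*y)
At (3, -2, -2): (-1, 2, 10).

(-1, 2, 10)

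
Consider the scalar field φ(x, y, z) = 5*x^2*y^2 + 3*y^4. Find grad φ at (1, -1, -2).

∂φ/∂x = 10*x*y^2
∂φ/∂y = 10*x^2*y + 12*y^3
∂φ/∂z = 0
∇φ = (10*x*y^2, 10*x^2*y + 12*y^3, 0)
At (1, -1, -2): (10, -22, 0).

(10, -22, 0)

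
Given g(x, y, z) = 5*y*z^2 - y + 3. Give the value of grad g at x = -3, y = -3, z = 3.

∂g/∂x = 0
∂g/∂y = 5*z^2 - 1
∂g/∂z = 10*y*z
∇g = (0, 5*z^2 - 1, 10*y*z)
At (-3, -3, 3): (0, 44, -90).

(0, 44, -90)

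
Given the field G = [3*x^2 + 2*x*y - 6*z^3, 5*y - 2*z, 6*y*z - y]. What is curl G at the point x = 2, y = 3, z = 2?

(∇×G)₁ = ∂G₃/∂y − ∂G₂/∂z = 6*z + 1
(∇×G)₂ = ∂G₁/∂z − ∂G₃/∂x = -18*z^2
(∇×G)₃ = ∂G₂/∂x − ∂G₁/∂y = -2*x
∇×G = (6*z + 1, -18*z^2, -2*x)
At (2, 3, 2): (13, -72, -4).

(13, -72, -4)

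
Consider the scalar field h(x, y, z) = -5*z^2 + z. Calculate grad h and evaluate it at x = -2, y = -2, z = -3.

(0, 0, 31)

∂h/∂x = 0
∂h/∂y = 0
∂h/∂z = -10*z + 1
∇h = (0, 0, -10*z + 1)
At (-2, -2, -3): (0, 0, 31).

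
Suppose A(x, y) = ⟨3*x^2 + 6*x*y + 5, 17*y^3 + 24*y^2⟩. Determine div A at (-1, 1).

∂A₁/∂x = 6*x + 6*y
∂A₂/∂y = 51*y^2 + 48*y
∇·A = 6*x + 51*y^2 + 54*y
At (-1, 1): 99.

99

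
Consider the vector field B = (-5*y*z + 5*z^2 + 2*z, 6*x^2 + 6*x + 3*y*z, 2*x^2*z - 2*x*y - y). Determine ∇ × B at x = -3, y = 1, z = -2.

(2, -45, -40)

(∇×B)₁ = ∂B₃/∂y − ∂B₂/∂z = -2*x - 3*y - 1
(∇×B)₂ = ∂B₁/∂z − ∂B₃/∂x = -4*x*z - 3*y + 10*z + 2
(∇×B)₃ = ∂B₂/∂x − ∂B₁/∂y = 12*x + 5*z + 6
∇×B = (-2*x - 3*y - 1, -4*x*z - 3*y + 10*z + 2, 12*x + 5*z + 6)
At (-3, 1, -2): (2, -45, -40).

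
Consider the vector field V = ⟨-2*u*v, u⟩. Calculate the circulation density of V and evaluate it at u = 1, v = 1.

3

∂V₂/∂u = 1
∂V₁/∂v = -2*u
Scalar curl = 2*u + 1
At (1, 1): 3.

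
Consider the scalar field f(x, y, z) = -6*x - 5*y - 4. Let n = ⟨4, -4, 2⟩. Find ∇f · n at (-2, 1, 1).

∂f/∂x = -6
∂f/∂y = -5
∂f/∂z = 0
∇f at (-2, 1, 1) = (-6, -5, 0)
∇f · n = (-6)(4) + (-5)(-4) + (0)(2) = -4

-4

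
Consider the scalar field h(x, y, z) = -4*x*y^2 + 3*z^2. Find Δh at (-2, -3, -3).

∂²h/∂x² = 0
∂²h/∂y² = -8*x
∂²h/∂z² = 6
∇²h = -8*x + 6
At (-2, -3, -3): 22.

22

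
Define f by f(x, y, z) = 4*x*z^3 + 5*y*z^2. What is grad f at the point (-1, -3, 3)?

(108, 45, -198)

∂f/∂x = 4*z^3
∂f/∂y = 5*z^2
∂f/∂z = 12*x*z^2 + 10*y*z
∇f = (4*z^3, 5*z^2, 12*x*z^2 + 10*y*z)
At (-1, -3, 3): (108, 45, -198).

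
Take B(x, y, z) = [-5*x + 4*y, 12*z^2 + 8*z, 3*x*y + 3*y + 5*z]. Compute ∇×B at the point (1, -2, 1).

(-26, 6, -4)

(∇×B)₁ = ∂B₃/∂y − ∂B₂/∂z = 3*x - 24*z - 5
(∇×B)₂ = ∂B₁/∂z − ∂B₃/∂x = -3*y
(∇×B)₃ = ∂B₂/∂x − ∂B₁/∂y = -4
∇×B = (3*x - 24*z - 5, -3*y, -4)
At (1, -2, 1): (-26, 6, -4).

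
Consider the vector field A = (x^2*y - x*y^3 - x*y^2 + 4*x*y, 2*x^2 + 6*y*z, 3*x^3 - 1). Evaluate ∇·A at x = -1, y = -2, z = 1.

∂A₁/∂x = 2*x*y - y^3 - y^2 + 4*y
∂A₂/∂y = 6*z
∂A₃/∂z = 0
∇·A = 2*x*y - y^3 - y^2 + 4*y + 6*z
At (-1, -2, 1): 6.

6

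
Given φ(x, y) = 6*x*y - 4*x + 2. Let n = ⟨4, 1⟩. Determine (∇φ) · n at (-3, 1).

∂φ/∂x = 6*y - 4
∂φ/∂y = 6*x
∇φ at (-3, 1) = (2, -18)
∇φ · n = (2)(4) + (-18)(1) = -10

-10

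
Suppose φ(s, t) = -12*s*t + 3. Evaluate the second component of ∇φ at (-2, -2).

24

(∇φ)_2 = ∂φ/∂t = -12*s
At (-2, -2): 24.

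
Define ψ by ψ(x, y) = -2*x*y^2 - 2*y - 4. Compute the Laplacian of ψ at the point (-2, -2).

8

∂²ψ/∂x² = 0
∂²ψ/∂y² = -4*x
∇²ψ = -4*x
At (-2, -2): 8.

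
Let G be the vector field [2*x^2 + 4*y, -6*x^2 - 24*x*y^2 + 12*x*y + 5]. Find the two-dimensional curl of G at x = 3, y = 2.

-112

∂G₂/∂x = -12*x - 24*y^2 + 12*y
∂G₁/∂y = 4
Scalar curl = -12*x - 24*y^2 + 12*y - 4
At (3, 2): -112.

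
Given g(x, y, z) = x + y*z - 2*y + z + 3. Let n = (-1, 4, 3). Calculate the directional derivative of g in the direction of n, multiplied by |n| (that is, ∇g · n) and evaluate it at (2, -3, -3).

∂g/∂x = 1
∂g/∂y = z - 2
∂g/∂z = y + 1
∇g at (2, -3, -3) = (1, -5, -2)
∇g · n = (1)(-1) + (-5)(4) + (-2)(3) = -27

-27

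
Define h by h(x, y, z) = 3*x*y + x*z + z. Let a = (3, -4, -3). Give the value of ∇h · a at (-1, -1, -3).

-6

∂h/∂x = 3*y + z
∂h/∂y = 3*x
∂h/∂z = x + 1
∇h at (-1, -1, -3) = (-6, -3, 0)
∇h · a = (-6)(3) + (-3)(-4) + (0)(-3) = -6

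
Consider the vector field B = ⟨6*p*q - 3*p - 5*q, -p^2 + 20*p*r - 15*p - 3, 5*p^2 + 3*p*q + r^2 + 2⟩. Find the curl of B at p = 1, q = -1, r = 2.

(-17, -7, 22)

(∇×B)₁ = ∂B₃/∂q − ∂B₂/∂r = -17*p
(∇×B)₂ = ∂B₁/∂r − ∂B₃/∂p = -10*p - 3*q
(∇×B)₃ = ∂B₂/∂p − ∂B₁/∂q = -8*p + 20*r - 10
∇×B = (-17*p, -10*p - 3*q, -8*p + 20*r - 10)
At (1, -1, 2): (-17, -7, 22).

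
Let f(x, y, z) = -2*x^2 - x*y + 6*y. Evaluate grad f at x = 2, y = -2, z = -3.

(-6, 4, 0)

∂f/∂x = -4*x - y
∂f/∂y = -x + 6
∂f/∂z = 0
∇f = (-4*x - y, -x + 6, 0)
At (2, -2, -3): (-6, 4, 0).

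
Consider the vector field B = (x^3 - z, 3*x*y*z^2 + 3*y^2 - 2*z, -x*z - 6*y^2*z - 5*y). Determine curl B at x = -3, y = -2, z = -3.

(∇×B)₁ = ∂B₃/∂y − ∂B₂/∂z = -6*x*y*z - 12*y*z - 3
(∇×B)₂ = ∂B₁/∂z − ∂B₃/∂x = z - 1
(∇×B)₃ = ∂B₂/∂x − ∂B₁/∂y = 3*y*z^2
∇×B = (-6*x*y*z - 12*y*z - 3, z - 1, 3*y*z^2)
At (-3, -2, -3): (33, -4, -54).

(33, -4, -54)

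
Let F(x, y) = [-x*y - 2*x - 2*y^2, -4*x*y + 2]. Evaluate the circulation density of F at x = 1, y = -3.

∂F₂/∂x = -4*y
∂F₁/∂y = -x - 4*y
Scalar curl = x
At (1, -3): 1.

1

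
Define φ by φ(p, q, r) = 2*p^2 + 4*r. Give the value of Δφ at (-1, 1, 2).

4

∂²φ/∂p² = 4
∂²φ/∂q² = 0
∂²φ/∂r² = 0
∇²φ = 4
At (-1, 1, 2): 4.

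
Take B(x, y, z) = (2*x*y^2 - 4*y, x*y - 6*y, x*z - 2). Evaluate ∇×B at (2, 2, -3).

(0, 3, -10)

(∇×B)₁ = ∂B₃/∂y − ∂B₂/∂z = 0
(∇×B)₂ = ∂B₁/∂z − ∂B₃/∂x = -z
(∇×B)₃ = ∂B₂/∂x − ∂B₁/∂y = -4*x*y + y + 4
∇×B = (0, -z, -4*x*y + y + 4)
At (2, 2, -3): (0, 3, -10).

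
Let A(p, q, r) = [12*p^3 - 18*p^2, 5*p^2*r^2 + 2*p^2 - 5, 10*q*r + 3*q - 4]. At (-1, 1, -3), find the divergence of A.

82

∂A₁/∂p = 36*p^2 - 36*p
∂A₂/∂q = 0
∂A₃/∂r = 10*q
∇·A = 36*p^2 - 36*p + 10*q
At (-1, 1, -3): 82.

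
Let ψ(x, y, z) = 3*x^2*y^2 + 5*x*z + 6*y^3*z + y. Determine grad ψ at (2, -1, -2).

∂ψ/∂x = 6*x*y^2 + 5*z
∂ψ/∂y = 6*x^2*y + 18*y^2*z + 1
∂ψ/∂z = 5*x + 6*y^3
∇ψ = (6*x*y^2 + 5*z, 6*x^2*y + 18*y^2*z + 1, 5*x + 6*y^3)
At (2, -1, -2): (2, -59, 4).

(2, -59, 4)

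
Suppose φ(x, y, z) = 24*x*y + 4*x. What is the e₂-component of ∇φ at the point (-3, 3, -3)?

-72

(∇φ)_2 = ∂φ/∂y = 24*x
At (-3, 3, -3): -72.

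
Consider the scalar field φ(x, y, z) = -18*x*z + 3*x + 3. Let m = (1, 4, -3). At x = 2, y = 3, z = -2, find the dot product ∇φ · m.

∂φ/∂x = -18*z + 3
∂φ/∂y = 0
∂φ/∂z = -18*x
∇φ at (2, 3, -2) = (39, 0, -36)
∇φ · m = (39)(1) + (0)(4) + (-36)(-3) = 147

147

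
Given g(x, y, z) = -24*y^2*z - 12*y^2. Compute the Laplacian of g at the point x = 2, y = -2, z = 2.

-120

∂²g/∂x² = 0
∂²g/∂y² = -24*(2*z + 1)
∂²g/∂z² = 0
∇²g = -48*z - 24
At (2, -2, 2): -120.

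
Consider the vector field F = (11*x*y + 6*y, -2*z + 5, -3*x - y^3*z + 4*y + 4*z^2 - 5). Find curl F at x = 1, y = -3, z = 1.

(∇×F)₁ = ∂F₃/∂y − ∂F₂/∂z = -3*y^2*z + 6
(∇×F)₂ = ∂F₁/∂z − ∂F₃/∂x = 3
(∇×F)₃ = ∂F₂/∂x − ∂F₁/∂y = -11*x - 6
∇×F = (-3*y^2*z + 6, 3, -11*x - 6)
At (1, -3, 1): (-21, 3, -17).

(-21, 3, -17)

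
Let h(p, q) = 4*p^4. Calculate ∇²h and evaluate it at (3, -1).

432

∂²h/∂p² = 48*p^2
∂²h/∂q² = 0
∇²h = 48*p^2
At (3, -1): 432.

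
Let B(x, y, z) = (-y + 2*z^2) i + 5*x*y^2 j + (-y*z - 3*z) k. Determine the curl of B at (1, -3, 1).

(-1, 4, 46)

(∇×B)₁ = ∂B₃/∂y − ∂B₂/∂z = -z
(∇×B)₂ = ∂B₁/∂z − ∂B₃/∂x = 4*z
(∇×B)₃ = ∂B₂/∂x − ∂B₁/∂y = 5*y^2 + 1
∇×B = (-z, 4*z, 5*y^2 + 1)
At (1, -3, 1): (-1, 4, 46).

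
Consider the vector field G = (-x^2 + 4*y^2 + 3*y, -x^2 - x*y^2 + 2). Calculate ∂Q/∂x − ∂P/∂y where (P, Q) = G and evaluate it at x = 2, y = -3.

∂G₂/∂x = -2*x - y^2
∂G₁/∂y = 8*y + 3
Scalar curl = -2*x - y^2 - 8*y - 3
At (2, -3): 8.

8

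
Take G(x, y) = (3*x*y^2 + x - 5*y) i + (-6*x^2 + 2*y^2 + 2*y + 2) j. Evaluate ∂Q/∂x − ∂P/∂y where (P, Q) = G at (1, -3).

11

∂G₂/∂x = -12*x
∂G₁/∂y = 6*x*y - 5
Scalar curl = -6*x*y - 12*x + 5
At (1, -3): 11.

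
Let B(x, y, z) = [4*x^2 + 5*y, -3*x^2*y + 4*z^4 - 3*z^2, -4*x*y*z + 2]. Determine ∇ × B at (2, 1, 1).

(∇×B)₁ = ∂B₃/∂y − ∂B₂/∂z = -4*x*z - 16*z^3 + 6*z
(∇×B)₂ = ∂B₁/∂z − ∂B₃/∂x = 4*y*z
(∇×B)₃ = ∂B₂/∂x − ∂B₁/∂y = -6*x*y - 5
∇×B = (-4*x*z - 16*z^3 + 6*z, 4*y*z, -6*x*y - 5)
At (2, 1, 1): (-18, 4, -17).

(-18, 4, -17)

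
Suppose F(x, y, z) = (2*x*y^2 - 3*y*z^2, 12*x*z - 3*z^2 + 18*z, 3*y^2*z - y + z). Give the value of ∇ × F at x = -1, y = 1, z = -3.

(-43, 18, -5)

(∇×F)₁ = ∂F₃/∂y − ∂F₂/∂z = -12*x + 6*y*z + 6*z - 19
(∇×F)₂ = ∂F₁/∂z − ∂F₃/∂x = -6*y*z
(∇×F)₃ = ∂F₂/∂x − ∂F₁/∂y = -4*x*y + 3*z^2 + 12*z
∇×F = (-12*x + 6*y*z + 6*z - 19, -6*y*z, -4*x*y + 3*z^2 + 12*z)
At (-1, 1, -3): (-43, 18, -5).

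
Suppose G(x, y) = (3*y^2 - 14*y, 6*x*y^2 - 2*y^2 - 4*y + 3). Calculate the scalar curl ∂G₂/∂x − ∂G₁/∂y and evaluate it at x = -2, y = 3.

50

∂G₂/∂x = 6*y^2
∂G₁/∂y = 6*y - 14
Scalar curl = 6*y^2 - 6*y + 14
At (-2, 3): 50.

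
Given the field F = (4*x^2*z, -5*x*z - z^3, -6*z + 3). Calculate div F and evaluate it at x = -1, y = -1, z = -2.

∂F₁/∂x = 8*x*z
∂F₂/∂y = 0
∂F₃/∂z = -6
∇·F = 8*x*z - 6
At (-1, -1, -2): 10.

10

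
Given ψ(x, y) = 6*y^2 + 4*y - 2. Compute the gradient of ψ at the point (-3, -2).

(0, -20)

∂ψ/∂x = 0
∂ψ/∂y = 12*y + 4
∇ψ = (0, 12*y + 4)
At (-3, -2): (0, -20).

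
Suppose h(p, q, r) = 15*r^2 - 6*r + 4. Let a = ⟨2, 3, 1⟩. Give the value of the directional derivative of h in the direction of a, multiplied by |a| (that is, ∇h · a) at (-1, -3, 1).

24

∂h/∂p = 0
∂h/∂q = 0
∂h/∂r = 30*r - 6
∇h at (-1, -3, 1) = (0, 0, 24)
∇h · a = (0)(2) + (0)(3) + (24)(1) = 24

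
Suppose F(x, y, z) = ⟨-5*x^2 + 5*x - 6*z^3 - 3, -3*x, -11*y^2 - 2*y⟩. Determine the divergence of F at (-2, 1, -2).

25

∂F₁/∂x = -10*x + 5
∂F₂/∂y = 0
∂F₃/∂z = 0
∇·F = -10*x + 5
At (-2, 1, -2): 25.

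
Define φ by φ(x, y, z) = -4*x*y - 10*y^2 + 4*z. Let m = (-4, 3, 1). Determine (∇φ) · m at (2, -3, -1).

112

∂φ/∂x = -4*y
∂φ/∂y = -4*x - 20*y
∂φ/∂z = 4
∇φ at (2, -3, -1) = (12, 52, 4)
∇φ · m = (12)(-4) + (52)(3) + (4)(1) = 112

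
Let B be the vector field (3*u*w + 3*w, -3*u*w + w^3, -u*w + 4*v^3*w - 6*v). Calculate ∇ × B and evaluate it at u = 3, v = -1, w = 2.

(15, 14, -6)

(∇×B)₁ = ∂B₃/∂v − ∂B₂/∂w = 3*u + 12*v^2*w - 3*w^2 - 6
(∇×B)₂ = ∂B₁/∂w − ∂B₃/∂u = 3*u + w + 3
(∇×B)₃ = ∂B₂/∂u − ∂B₁/∂v = -3*w
∇×B = (3*u + 12*v^2*w - 3*w^2 - 6, 3*u + w + 3, -3*w)
At (3, -1, 2): (15, 14, -6).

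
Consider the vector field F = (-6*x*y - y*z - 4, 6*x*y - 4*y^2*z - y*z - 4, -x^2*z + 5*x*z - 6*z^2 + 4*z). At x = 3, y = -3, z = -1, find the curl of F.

(∇×F)₁ = ∂F₃/∂y − ∂F₂/∂z = 4*y^2 + y
(∇×F)₂ = ∂F₁/∂z − ∂F₃/∂x = 2*x*z - y - 5*z
(∇×F)₃ = ∂F₂/∂x − ∂F₁/∂y = 6*x + 6*y + z
∇×F = (4*y^2 + y, 2*x*z - y - 5*z, 6*x + 6*y + z)
At (3, -3, -1): (33, 2, -1).

(33, 2, -1)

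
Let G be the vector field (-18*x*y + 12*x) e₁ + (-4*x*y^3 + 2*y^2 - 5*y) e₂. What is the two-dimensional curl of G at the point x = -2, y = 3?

-144

∂G₂/∂x = -4*y^3
∂G₁/∂y = -18*x
Scalar curl = 18*x - 4*y^3
At (-2, 3): -144.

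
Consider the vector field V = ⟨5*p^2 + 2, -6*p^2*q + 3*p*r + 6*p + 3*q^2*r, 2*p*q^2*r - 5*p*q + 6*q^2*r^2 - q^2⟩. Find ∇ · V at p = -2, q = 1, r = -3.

-102

∂V₁/∂p = 10*p
∂V₂/∂q = -6*p^2 + 6*q*r
∂V₃/∂r = 2*p*q^2 + 12*q^2*r
∇·V = -6*p^2 + 2*p*q^2 + 10*p + 12*q^2*r + 6*q*r
At (-2, 1, -3): -102.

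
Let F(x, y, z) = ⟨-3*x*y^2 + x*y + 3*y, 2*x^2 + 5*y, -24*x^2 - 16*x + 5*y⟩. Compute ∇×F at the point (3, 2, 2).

(∇×F)₁ = ∂F₃/∂y − ∂F₂/∂z = 5
(∇×F)₂ = ∂F₁/∂z − ∂F₃/∂x = 48*x + 16
(∇×F)₃ = ∂F₂/∂x − ∂F₁/∂y = 6*x*y + 3*x - 3
∇×F = (5, 48*x + 16, 6*x*y + 3*x - 3)
At (3, 2, 2): (5, 160, 42).

(5, 160, 42)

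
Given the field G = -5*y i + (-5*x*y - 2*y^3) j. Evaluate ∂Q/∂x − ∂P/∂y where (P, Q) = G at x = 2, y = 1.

0

∂G₂/∂x = -5*y
∂G₁/∂y = -5
Scalar curl = -5*y + 5
At (2, 1): 0.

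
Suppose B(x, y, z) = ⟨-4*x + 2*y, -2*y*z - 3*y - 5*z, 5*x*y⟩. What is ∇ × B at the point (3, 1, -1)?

(22, -5, -2)

(∇×B)₁ = ∂B₃/∂y − ∂B₂/∂z = 5*x + 2*y + 5
(∇×B)₂ = ∂B₁/∂z − ∂B₃/∂x = -5*y
(∇×B)₃ = ∂B₂/∂x − ∂B₁/∂y = -2
∇×B = (5*x + 2*y + 5, -5*y, -2)
At (3, 1, -1): (22, -5, -2).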